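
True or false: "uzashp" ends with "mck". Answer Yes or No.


Input string: 'uzashp'
Suffix to check: 'mck'
Last 3 characters of input: 'shp'
Match: False
Result: No


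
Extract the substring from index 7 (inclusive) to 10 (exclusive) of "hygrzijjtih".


Input string: 'hygrzijjtih'
Operation: slice [7:10]
Extract characters: s[7]='j', s[8]='t', s[9]='i'
Result: jti


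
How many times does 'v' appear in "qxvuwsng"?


Input string: 'qxvuwsng'
Target character: 'v'
Scan each position: s[2]='v'
Matches found at indices: 2
Total: 1


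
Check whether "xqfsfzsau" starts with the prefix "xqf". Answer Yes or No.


Input string: 'xqfsfzsau'
Prefix to check: 'xqf'
First 3 characters of input: 'xqf'
Match: True
Result: Yes


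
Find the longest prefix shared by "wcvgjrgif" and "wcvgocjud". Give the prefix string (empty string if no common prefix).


String 1: 'wcvgjrgif'
String 2: 'wcvgocjud'
Compare position by position:
pos 0: 'w' vs 'w' match
pos 1: 'c' vs 'c' match
pos 2: 'v' vs 'v' match
pos 3: 'g' vs 'g' match
pos 4: 'j' vs 'o' differ -> stop
Longest common prefix: "wcvg" (length 4)


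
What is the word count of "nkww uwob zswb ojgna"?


Input string: 'nkww uwob zswb ojgna'
Operation: split by spaces
Words found: 'nkww', 'uwob', 'zswb', 'ojgna'
Word count: 4


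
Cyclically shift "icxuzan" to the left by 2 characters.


Input: 'icxuzan', shift = 2
Operation: split at index 2 and swap parts
Front part s[0:2] = 'ic'
Back part s[2:] = 'xuzan'
Rotated = back + front = 'xuzan' + 'ic'
Result: xuzanic


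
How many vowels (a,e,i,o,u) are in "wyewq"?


Input string: 'wyewq'
Operation: count vowels (a, e, i, o, u)
Scan: s[0]='w', s[1]='y', s[2]='e' (vowel), s[3]='w', s[4]='q'
Vowels found: 1
Result: 1


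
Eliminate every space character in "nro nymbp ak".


Input string: 'nro nymbp ak'
Operation: remove all spaces
Words: 'nro', 'nymbp', 'ak'
Join without spaces: nronymbpak


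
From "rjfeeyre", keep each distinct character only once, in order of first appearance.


Input: 'rjfeeyre'
Operation: keep first occurrence of each character
Scan: s[0]='r' new -> keep; s[1]='j' new -> keep; s[2]='f' new -> keep; s[3]='e' new -> keep; s[4]='e' seen -> skip; s[5]='y' new -> keep; s[6]='r' seen -> skip; s[7]='e' seen -> skip
Result: rjfey


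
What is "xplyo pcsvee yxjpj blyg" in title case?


Input string: 'xplyo pcsvee yxjpj blyg'
Operation: capitalize first letter of each word
Word transformations: 'xplyo'->'Xplyo', 'pcsvee'->'Pcsvee', 'yxjpj'->'Yxjpj', 'blyg'->'Blyg'
Result: Xplyo Pcsvee Yxjpj Blyg


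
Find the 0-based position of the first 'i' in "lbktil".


Input string: 'lbktil'
Target: 'i'
Scanning left to right: s[0]='l', s[1]='b', s[2]='k', s[3]='t', s[4]='i'
First match at index: 4


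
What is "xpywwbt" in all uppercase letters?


Input string: 'xpywwbt'
Operation: convert each letter to uppercase
Mapping: 'x'->'X', 'p'->'P', 'y'->'Y', 'w'->'W', 'w'->'W', 'b'->'B', 't'->'T'
Result: XPYWWBT


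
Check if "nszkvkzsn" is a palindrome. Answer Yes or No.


Input string: 'nszkvkzsn'
Reversed: 'nszkvkzsn'
Compare pairs: s[0]='n' vs s[8]='n' (match), s[1]='s' vs s[7]='s' (match), s[2]='z' vs s[6]='z' (match), s[3]='k' vs s[5]='k' (match)
Palindrome: Yes


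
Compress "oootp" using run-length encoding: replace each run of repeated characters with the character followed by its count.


Input: 'oootp'
Operation: identify consecutive runs
Runs: 'ooo' -> o3, 't' -> t1, 'p' -> p1
Encoded: o3t1p1


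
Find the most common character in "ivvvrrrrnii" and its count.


Input: 'ivvvrrrrnii'
Operation: tally each character
Counts: 'i':3, 'n':1, 'r':4, 'v':3
Maximum: 'r' appears 4 times


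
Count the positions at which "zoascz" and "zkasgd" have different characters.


String 1: 'zoascz'
String 2: 'zkasgd'
Compare each position: pos 0: 'z'=='z', pos 1: 'o'!='k', pos 2: 'a'=='a', pos 3: 's'=='s', pos 4: 'c'!='g', pos 5: 'z'!='d'
Differing positions: 3
Hamming distance: 3


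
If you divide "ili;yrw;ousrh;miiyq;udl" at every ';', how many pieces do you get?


Input string: 'ili;yrw;ousrh;miiyq;udl'
Delimiter: ';'
Split result: 'ili', 'yrw', 'ousrh', 'miiyq', 'udl'
Number of parts: 5


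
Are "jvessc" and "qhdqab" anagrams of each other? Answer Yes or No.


String 1: 'jvessc' -> sorted: 'cejssv'
String 2: 'qhdqab' -> sorted: 'abdhqq'
Compare sorted forms: 'cejssv' != 'abdhqq'
Anagram: No


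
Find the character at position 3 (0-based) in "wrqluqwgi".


Input string: 'wrqluqwgi'
Operation: get character at index 3
Index mapping: s[0]='w', s[1]='r', s[2]='q', s[3]='l'
Result: 'l'


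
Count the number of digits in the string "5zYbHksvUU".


Input string: '5zYbHksvUU'
Operation: count digit characters (0-9)
Scan: '5'(digit), 'z', 'Y', 'b', 'H', 'k', 's', 'v', 'U', 'U'
Digits found: 1
Result: 1


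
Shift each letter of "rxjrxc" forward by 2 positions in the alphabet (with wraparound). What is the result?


Input: 'rxjrxc', shift = 2
Operation: for each letter, (position + 2) mod 26
Mapping: 'r'(17+2=19)->'t', 'x'(23+2=25)->'z', 'j'(9+2=11)->'l', 'r'(17+2=19)->'t', 'x'(23+2=25)->'z', 'c'(2+2=4)->'e'
Result: tzltze


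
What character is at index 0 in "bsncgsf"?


Input string: 'bsncgsf'
Operation: get character at index 0
Index mapping: s[0]='b'
Result: 'b'


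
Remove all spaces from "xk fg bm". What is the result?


Input string: 'xk fg bm'
Operation: remove all spaces
Words: 'xk', 'fg', 'bm'
Join without spaces: xkfgbm


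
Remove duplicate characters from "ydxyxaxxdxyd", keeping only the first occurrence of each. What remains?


Input: 'ydxyxaxxdxyd'
Operation: keep first occurrence of each character
Scan: s[0]='y' new -> keep; s[1]='d' new -> keep; s[2]='x' new -> keep; s[3]='y' seen -> skip; s[4]='x' seen -> skip; s[5]='a' new -> keep; s[6]='x' seen -> skip; s[7]='x' seen -> skip; s[8]='d' seen -> skip; s[9]='x' seen -> skip; s[10]='y' seen -> skip; s[11]='d' seen -> skip
Result: ydxa


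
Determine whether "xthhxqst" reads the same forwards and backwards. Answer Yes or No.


Input string: 'xthhxqst'
Reversed: 'tsqxhhtx'
Compare pairs: s[0]='x' vs s[7]='t' (mismatch), s[1]='t' vs s[6]='s' (mismatch), s[2]='h' vs s[5]='q' (mismatch), s[3]='h' vs s[4]='x' (mismatch)
Palindrome: No


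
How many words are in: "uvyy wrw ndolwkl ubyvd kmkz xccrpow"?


Input string: 'uvyy wrw ndolwkl ubyvd kmkz xccrpow'
Operation: split by spaces
Words found: 'uvyy', 'wrw', 'ndolwkl', 'ubyvd', 'kmkz', 'xccrpow'
Word count: 6


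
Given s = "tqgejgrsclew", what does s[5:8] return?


Input string: 'tqgejgrsclew'
Operation: slice [5:8]
Extract characters: s[5]='g', s[6]='r', s[7]='s'
Result: grs


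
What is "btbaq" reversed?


Input string: 'btbaq'
Operation: reverse character order
Original order: 'b' -> 't' -> 'b' -> 'a' -> 'q'
Reversed order: 'q' -> 'a' -> 'b' -> 't' -> 'b'
Result: qabtb


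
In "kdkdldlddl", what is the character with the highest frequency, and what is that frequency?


Input: 'kdkdldlddl'
Operation: tally each character
Counts: 'd':5, 'k':2, 'l':3
Maximum: 'd' appears 5 times


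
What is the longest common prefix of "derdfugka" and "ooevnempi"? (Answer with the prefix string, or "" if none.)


String 1: 'derdfugka'
String 2: 'ooevnempi'
Compare position by position:
pos 0: 'd' vs 'o' differ -> stop
Longest common prefix: "" (length 0)


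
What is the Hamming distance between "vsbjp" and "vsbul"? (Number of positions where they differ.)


String 1: 'vsbjp'
String 2: 'vsbul'
Compare each position: pos 0: 'v'=='v', pos 1: 's'=='s', pos 2: 'b'=='b', pos 3: 'j'!='u', pos 4: 'p'!='l'
Differing positions: 2
Hamming distance: 2


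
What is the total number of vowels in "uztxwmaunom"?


Input string: 'uztxwmaunom'
Operation: count vowels (a, e, i, o, u)
Scan: s[0]='u' (vowel), s[1]='z', s[2]='t', s[3]='x', s[4]='w', s[5]='m', s[6]='a' (vowel), s[7]='u' (vowel), s[8]='n', s[9]='o' (vowel), s[10]='m'
Vowels found: 4
Result: 4


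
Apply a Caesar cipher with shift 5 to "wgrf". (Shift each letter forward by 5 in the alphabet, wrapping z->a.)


Input: 'wgrf', shift = 5
Operation: for each letter, (position + 5) mod 26
Mapping: 'w'(22+5=27, 27 mod 26=1)->'b', 'g'(6+5=11)->'l', 'r'(17+5=22)->'w', 'f'(5+5=10)->'k'
Result: blwk


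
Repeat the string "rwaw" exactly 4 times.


Input string: 'rwaw'
Operation: repeat 4 times
Concatenation: 'rwaw' + 'rwaw' + 'rwaw' + 'rwaw'
Result: rwawrwawrwawrwaw


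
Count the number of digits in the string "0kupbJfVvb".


Input string: '0kupbJfVvb'
Operation: count digit characters (0-9)
Scan: '0'(digit), 'k', 'u', 'p', 'b', 'J', 'f', 'V', 'v', 'b'
Digits found: 1
Result: 1


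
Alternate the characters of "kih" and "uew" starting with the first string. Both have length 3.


String 1: 'kih'
String 2: 'uew'
Operation: alternate characters
Pairs: 'k'+'u', 'i'+'e', 'h'+'w'
Result: kuiehw


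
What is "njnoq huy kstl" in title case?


Input string: 'njnoq huy kstl'
Operation: capitalize first letter of each word
Word transformations: 'njnoq'->'Njnoq', 'huy'->'Huy', 'kstl'->'Kstl'
Result: Njnoq Huy Kstl


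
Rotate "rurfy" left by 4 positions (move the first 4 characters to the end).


Input: 'rurfy', shift = 4
Operation: split at index 4 and swap parts
Front part s[0:4] = 'rurf'
Back part s[4:] = 'y'
Rotated = back + front = 'y' + 'rurf'
Result: yrurf


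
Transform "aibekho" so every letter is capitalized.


Input string: 'aibekho'
Operation: convert each letter to uppercase
Mapping: 'a'->'A', 'i'->'I', 'b'->'B', 'e'->'E', 'k'->'K', 'h'->'H', 'o'->'O'
Result: AIBEKHO


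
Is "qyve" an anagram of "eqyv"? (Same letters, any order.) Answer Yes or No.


String 1: 'eqyv' -> sorted: 'eqvy'
String 2: 'qyve' -> sorted: 'eqvy'
Compare sorted forms: 'eqvy' == 'eqvy'
Anagram: Yes


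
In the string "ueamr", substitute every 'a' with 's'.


Input string: 'ueamr'
Operation: replace 'a' with 's'
Positions of 'a': 2
After replacement: uesmr


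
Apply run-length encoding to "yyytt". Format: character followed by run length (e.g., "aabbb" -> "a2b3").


Input: 'yyytt'
Operation: identify consecutive runs
Runs: 'yyy' -> y3, 'tt' -> t2
Encoded: y3t2


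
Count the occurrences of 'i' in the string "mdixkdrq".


Input string: 'mdixkdrq'
Target character: 'i'
Scan each position: s[2]='i'
Matches found at indices: 2
Total: 1


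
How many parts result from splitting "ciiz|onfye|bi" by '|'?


Input string: 'ciiz|onfye|bi'
Delimiter: '|'
Split result: 'ciiz', 'onfye', 'bi'
Number of parts: 3


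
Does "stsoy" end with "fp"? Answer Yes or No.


Input string: 'stsoy'
Suffix to check: 'fp'
Last 2 characters of input: 'oy'
Match: False
Result: No


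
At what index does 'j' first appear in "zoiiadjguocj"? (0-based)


Input string: 'zoiiadjguocj'
Target: 'j'
Scanning left to right: s[0]='z', s[1]='o', s[2]='i', s[3]='i', s[4]='a', s[5]='d', s[6]='j'
First match at index: 6


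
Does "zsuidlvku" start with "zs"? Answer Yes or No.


Input string: 'zsuidlvku'
Prefix to check: 'zs'
First 2 characters of input: 'zs'
Match: True
Result: Yes


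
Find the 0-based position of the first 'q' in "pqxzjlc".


Input string: 'pqxzjlc'
Target: 'q'
Scanning left to right: s[0]='p', s[1]='q'
First match at index: 1


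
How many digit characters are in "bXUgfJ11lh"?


Input string: 'bXUgfJ11lh'
Operation: count digit characters (0-9)
Scan: 'b', 'X', 'U', 'g', 'f', 'J', '1'(digit), '1'(digit), 'l', 'h'
Digits found: 2
Result: 2


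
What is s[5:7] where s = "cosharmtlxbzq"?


Input string: 'cosharmtlxbzq'
Operation: slice [5:7]
Extract characters: s[5]='r', s[6]='m'
Result: rm


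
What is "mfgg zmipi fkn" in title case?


Input string: 'mfgg zmipi fkn'
Operation: capitalize first letter of each word
Word transformations: 'mfgg'->'Mfgg', 'zmipi'->'Zmipi', 'fkn'->'Fkn'
Result: Mfgg Zmipi Fkn


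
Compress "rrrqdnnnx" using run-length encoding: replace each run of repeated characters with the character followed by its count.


Input: 'rrrqdnnnx'
Operation: identify consecutive runs
Runs: 'rrr' -> r3, 'q' -> q1, 'd' -> d1, 'nnn' -> n3, 'x' -> x1
Encoded: r3q1d1n3x1


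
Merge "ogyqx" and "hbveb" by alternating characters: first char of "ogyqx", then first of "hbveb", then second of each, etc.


String 1: 'ogyqx'
String 2: 'hbveb'
Operation: alternate characters
Pairs: 'o'+'h', 'g'+'b', 'y'+'v', 'q'+'e', 'x'+'b'
Result: ohgbyvqexb


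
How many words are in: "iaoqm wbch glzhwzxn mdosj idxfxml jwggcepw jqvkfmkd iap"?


Input string: 'iaoqm wbch glzhwzxn mdosj idxfxml jwggcepw jqvkfmkd iap'
Operation: split by spaces
Words found: 'iaoqm', 'wbch', 'glzhwzxn', 'mdosj', 'idxfxml', 'jwggcepw', 'jqvkfmkd', 'iap'
Word count: 8


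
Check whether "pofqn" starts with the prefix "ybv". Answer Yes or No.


Input string: 'pofqn'
Prefix to check: 'ybv'
First 3 characters of input: 'pof'
Match: False
Result: No


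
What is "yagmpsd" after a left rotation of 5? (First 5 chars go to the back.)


Input: 'yagmpsd', shift = 5
Operation: split at index 5 and swap parts
Front part s[0:5] = 'yagmp'
Back part s[5:] = 'sd'
Rotated = back + front = 'sd' + 'yagmp'
Result: sdyagmp


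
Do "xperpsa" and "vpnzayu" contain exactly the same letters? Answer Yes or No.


String 1: 'xperpsa' -> sorted: 'aepprsx'
String 2: 'vpnzayu' -> sorted: 'anpuvyz'
Compare sorted forms: 'aepprsx' != 'anpuvyz'
Anagram: No


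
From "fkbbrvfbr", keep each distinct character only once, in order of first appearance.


Input: 'fkbbrvfbr'
Operation: keep first occurrence of each character
Scan: s[0]='f' new -> keep; s[1]='k' new -> keep; s[2]='b' new -> keep; s[3]='b' seen -> skip; s[4]='r' new -> keep; s[5]='v' new -> keep; s[6]='f' seen -> skip; s[7]='b' seen -> skip; s[8]='r' seen -> skip
Result: fkbrv


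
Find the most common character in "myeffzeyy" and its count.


Input: 'myeffzeyy'
Operation: tally each character
Counts: 'e':2, 'f':2, 'm':1, 'y':3, 'z':1
Maximum: 'y' appears 3 times


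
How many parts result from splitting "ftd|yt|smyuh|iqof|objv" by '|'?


Input string: 'ftd|yt|smyuh|iqof|objv'
Delimiter: '|'
Split result: 'ftd', 'yt', 'smyuh', 'iqof', 'objv'
Number of parts: 5


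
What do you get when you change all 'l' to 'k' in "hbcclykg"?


Input string: 'hbcclykg'
Operation: replace 'l' with 'k'
Positions of 'l': 4
After replacement: hbcckykg


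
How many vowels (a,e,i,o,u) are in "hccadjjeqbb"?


Input string: 'hccadjjeqbb'
Operation: count vowels (a, e, i, o, u)
Scan: s[0]='h', s[1]='c', s[2]='c', s[3]='a' (vowel), s[4]='d', s[5]='j', s[6]='j', s[7]='e' (vowel), s[8]='q', s[9]='b', s[10]='b'
Vowels found: 2
Result: 2


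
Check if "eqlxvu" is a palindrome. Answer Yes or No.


Input string: 'eqlxvu'
Reversed: 'uvxlqe'
Compare pairs: s[0]='e' vs s[5]='u' (mismatch), s[1]='q' vs s[4]='v' (mismatch), s[2]='l' vs s[3]='x' (mismatch)
Palindrome: No


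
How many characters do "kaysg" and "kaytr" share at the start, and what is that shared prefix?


String 1: 'kaysg'
String 2: 'kaytr'
Compare position by position:
pos 0: 'k' vs 'k' match
pos 1: 'a' vs 'a' match
pos 2: 'y' vs 'y' match
pos 3: 's' vs 't' differ -> stop
Longest common prefix: "kay" (length 3)


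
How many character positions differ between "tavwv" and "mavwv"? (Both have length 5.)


String 1: 'tavwv'
String 2: 'mavwv'
Compare each position: pos 0: 't'!='m', pos 1: 'a'=='a', pos 2: 'v'=='v', pos 3: 'w'=='w', pos 4: 'v'=='v'
Differing positions: 1
Hamming distance: 1


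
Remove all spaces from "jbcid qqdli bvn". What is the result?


Input string: 'jbcid qqdli bvn'
Operation: remove all spaces
Words: 'jbcid', 'qqdli', 'bvn'
Join without spaces: jbcidqqdlibvn


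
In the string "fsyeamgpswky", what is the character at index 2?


Input string: 'fsyeamgpswky'
Operation: get character at index 2
Index mapping: s[0]='f', s[1]='s', s[2]='y'
Result: 'y'


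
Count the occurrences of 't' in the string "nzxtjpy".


Input string: 'nzxtjpy'
Target character: 't'
Scan each position: s[3]='t'
Matches found at indices: 3
Total: 1


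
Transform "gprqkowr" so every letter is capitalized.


Input string: 'gprqkowr'
Operation: convert each letter to uppercase
Mapping: 'g'->'G', 'p'->'P', 'r'->'R', 'q'->'Q', 'k'->'K', 'o'->'O', 'w'->'W', 'r'->'R'
Result: GPRQKOWR


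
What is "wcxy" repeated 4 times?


Input string: 'wcxy'
Operation: repeat 4 times
Concatenation: 'wcxy' + 'wcxy' + 'wcxy' + 'wcxy'
Result: wcxywcxywcxywcxy


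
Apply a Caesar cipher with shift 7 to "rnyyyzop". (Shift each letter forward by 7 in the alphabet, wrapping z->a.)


Input: 'rnyyyzop', shift = 7
Operation: for each letter, (position + 7) mod 26
Mapping: 'r'(17+7=24)->'y', 'n'(13+7=20)->'u', 'y'(24+7=31, 31 mod 26=5)->'f', 'y'(24+7=31, 31 mod 26=5)->'f', 'y'(24+7=31, 31 mod 26=5)->'f', 'z'(25+7=32, 32 mod 26=6)->'g', 'o'(14+7=21)->'v', 'p'(15+7=22)->'w'
Result: yufffgvw


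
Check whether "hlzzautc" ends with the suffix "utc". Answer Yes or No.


Input string: 'hlzzautc'
Suffix to check: 'utc'
Last 3 characters of input: 'utc'
Match: True
Result: Yes


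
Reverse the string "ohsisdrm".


Input string: 'ohsisdrm'
Operation: reverse character order
Original order: 'o' -> 'h' -> 's' -> 'i' -> 's' -> 'd' -> 'r' -> 'm'
Reversed order: 'm' -> 'r' -> 'd' -> 's' -> 'i' -> 's' -> 'h' -> 'o'
Result: mrdsisho


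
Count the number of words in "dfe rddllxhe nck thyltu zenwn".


Input string: 'dfe rddllxhe nck thyltu zenwn'
Operation: split by spaces
Words found: 'dfe', 'rddllxhe', 'nck', 'thyltu', 'zenwn'
Word count: 5


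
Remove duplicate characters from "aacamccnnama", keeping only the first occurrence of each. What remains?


Input: 'aacamccnnama'
Operation: keep first occurrence of each character
Scan: s[0]='a' new -> keep; s[1]='a' seen -> skip; s[2]='c' new -> keep; s[3]='a' seen -> skip; s[4]='m' new -> keep; s[5]='c' seen -> skip; s[6]='c' seen -> skip; s[7]='n' new -> keep; s[8]='n' seen -> skip; s[9]='a' seen -> skip; s[10]='m' seen -> skip; s[11]='a' seen -> skip
Result: acmn


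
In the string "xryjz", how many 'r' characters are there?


Input string: 'xryjz'
Target character: 'r'
Scan each position: s[1]='r'
Matches found at indices: 1
Total: 1


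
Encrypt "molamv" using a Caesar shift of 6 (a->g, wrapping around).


Input: 'molamv', shift = 6
Operation: for each letter, (position + 6) mod 26
Mapping: 'm'(12+6=18)->'s', 'o'(14+6=20)->'u', 'l'(11+6=17)->'r', 'a'(0+6=6)->'g', 'm'(12+6=18)->'s', 'v'(21+6=27, 27 mod 26=1)->'b'
Result: surgsb


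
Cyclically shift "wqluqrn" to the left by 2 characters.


Input: 'wqluqrn', shift = 2
Operation: split at index 2 and swap parts
Front part s[0:2] = 'wq'
Back part s[2:] = 'luqrn'
Rotated = back + front = 'luqrn' + 'wq'
Result: luqrnwq


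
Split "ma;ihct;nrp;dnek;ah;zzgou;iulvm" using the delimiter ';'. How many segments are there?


Input string: 'ma;ihct;nrp;dnek;ah;zzgou;iulvm'
Delimiter: ';'
Split result: 'ma', 'ihct', 'nrp', 'dnek', 'ah', 'zzgou', 'iulvm'
Number of parts: 7


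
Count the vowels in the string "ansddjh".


Input string: 'ansddjh'
Operation: count vowels (a, e, i, o, u)
Scan: s[0]='a' (vowel), s[1]='n', s[2]='s', s[3]='d', s[4]='d', s[5]='j', s[6]='h'
Vowels found: 1
Result: 1


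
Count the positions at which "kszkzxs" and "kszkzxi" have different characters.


String 1: 'kszkzxs'
String 2: 'kszkzxi'
Compare each position: pos 0: 'k'=='k', pos 1: 's'=='s', pos 2: 'z'=='z', pos 3: 'k'=='k', pos 4: 'z'=='z', pos 5: 'x'=='x', pos 6: 's'!='i'
Differing positions: 1
Hamming distance: 1


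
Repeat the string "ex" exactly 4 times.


Input string: 'ex'
Operation: repeat 4 times
Concatenation: 'ex' + 'ex' + 'ex' + 'ex'
Result: exexexex


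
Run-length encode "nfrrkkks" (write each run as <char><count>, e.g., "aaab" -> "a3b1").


Input: 'nfrrkkks'
Operation: identify consecutive runs
Runs: 'n' -> n1, 'f' -> f1, 'rr' -> r2, 'kkk' -> k3, 's' -> s1
Encoded: n1f1r2k3s1


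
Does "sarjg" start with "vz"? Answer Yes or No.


Input string: 'sarjg'
Prefix to check: 'vz'
First 2 characters of input: 'sa'
Match: False
Result: No


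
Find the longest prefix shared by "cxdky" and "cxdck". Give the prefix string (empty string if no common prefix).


String 1: 'cxdky'
String 2: 'cxdck'
Compare position by position:
pos 0: 'c' vs 'c' match
pos 1: 'x' vs 'x' match
pos 2: 'd' vs 'd' match
pos 3: 'k' vs 'c' differ -> stop
Longest common prefix: "cxd" (length 3)


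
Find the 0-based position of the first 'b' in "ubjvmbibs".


Input string: 'ubjvmbibs'
Target: 'b'
Scanning left to right: s[0]='u', s[1]='b'
First match at index: 1


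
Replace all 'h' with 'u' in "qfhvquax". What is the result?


Input string: 'qfhvquax'
Operation: replace 'h' with 'u'
Positions of 'h': 2
After replacement: qfuvquax


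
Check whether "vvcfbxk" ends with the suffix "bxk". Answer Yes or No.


Input string: 'vvcfbxk'
Suffix to check: 'bxk'
Last 3 characters of input: 'bxk'
Match: True
Result: Yes


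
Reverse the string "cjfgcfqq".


Input string: 'cjfgcfqq'
Operation: reverse character order
Original order: 'c' -> 'j' -> 'f' -> 'g' -> 'c' -> 'f' -> 'q' -> 'q'
Reversed order: 'q' -> 'q' -> 'f' -> 'c' -> 'g' -> 'f' -> 'j' -> 'c'
Result: qqfcgfjc


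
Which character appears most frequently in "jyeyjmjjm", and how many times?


Input: 'jyeyjmjjm'
Operation: tally each character
Counts: 'e':1, 'j':4, 'm':2, 'y':2
Maximum: 'j' appears 4 times


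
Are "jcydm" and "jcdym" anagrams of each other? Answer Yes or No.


String 1: 'jcydm' -> sorted: 'cdjmy'
String 2: 'jcdym' -> sorted: 'cdjmy'
Compare sorted forms: 'cdjmy' == 'cdjmy'
Anagram: Yes


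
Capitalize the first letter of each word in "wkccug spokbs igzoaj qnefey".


Input string: 'wkccug spokbs igzoaj qnefey'
Operation: capitalize first letter of each word
Word transformations: 'wkccug'->'Wkccug', 'spokbs'->'Spokbs', 'igzoaj'->'Igzoaj', 'qnefey'->'Qnefey'
Result: Wkccug Spokbs Igzoaj Qnefey


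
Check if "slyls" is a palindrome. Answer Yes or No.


Input string: 'slyls'
Reversed: 'slyls'
Compare pairs: s[0]='s' vs s[4]='s' (match), s[1]='l' vs s[3]='l' (match)
Palindrome: Yes


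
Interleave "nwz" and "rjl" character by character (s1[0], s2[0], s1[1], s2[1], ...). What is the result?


String 1: 'nwz'
String 2: 'rjl'
Operation: alternate characters
Pairs: 'n'+'r', 'w'+'j', 'z'+'l'
Result: nrwjzl


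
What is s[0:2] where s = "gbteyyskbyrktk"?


Input string: 'gbteyyskbyrktk'
Operation: slice [0:2]
Extract characters: s[0]='g', s[1]='b'
Result: gb


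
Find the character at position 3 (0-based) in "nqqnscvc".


Input string: 'nqqnscvc'
Operation: get character at index 3
Index mapping: s[0]='n', s[1]='q', s[2]='q', s[3]='n'
Result: 'n'


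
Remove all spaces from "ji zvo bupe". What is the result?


Input string: 'ji zvo bupe'
Operation: remove all spaces
Words: 'ji', 'zvo', 'bupe'
Join without spaces: jizvobupe


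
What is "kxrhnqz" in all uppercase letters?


Input string: 'kxrhnqz'
Operation: convert each letter to uppercase
Mapping: 'k'->'K', 'x'->'X', 'r'->'R', 'h'->'H', 'n'->'N', 'q'->'Q', 'z'->'Z'
Result: KXRHNQZ


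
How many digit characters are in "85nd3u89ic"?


Input string: '85nd3u89ic'
Operation: count digit characters (0-9)
Scan: '8'(digit), '5'(digit), 'n', 'd', '3'(digit), 'u', '8'(digit), '9'(digit), 'i', 'c'
Digits found: 5
Result: 5


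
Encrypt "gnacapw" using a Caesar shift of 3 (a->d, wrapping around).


Input: 'gnacapw', shift = 3
Operation: for each letter, (position + 3) mod 26
Mapping: 'g'(6+3=9)->'j', 'n'(13+3=16)->'q', 'a'(0+3=3)->'d', 'c'(2+3=5)->'f', 'a'(0+3=3)->'d', 'p'(15+3=18)->'s', 'w'(22+3=25)->'z'
Result: jqdfdsz


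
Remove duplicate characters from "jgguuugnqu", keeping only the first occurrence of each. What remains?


Input: 'jgguuugnqu'
Operation: keep first occurrence of each character
Scan: s[0]='j' new -> keep; s[1]='g' new -> keep; s[2]='g' seen -> skip; s[3]='u' new -> keep; s[4]='u' seen -> skip; s[5]='u' seen -> skip; s[6]='g' seen -> skip; s[7]='n' new -> keep; s[8]='q' new -> keep; s[9]='u' seen -> skip
Result: jgunq


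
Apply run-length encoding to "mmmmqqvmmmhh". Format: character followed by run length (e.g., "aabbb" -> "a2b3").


Input: 'mmmmqqvmmmhh'
Operation: identify consecutive runs
Runs: 'mmmm' -> m4, 'qq' -> q2, 'v' -> v1, 'mmm' -> m3, 'hh' -> h2
Encoded: m4q2v1m3h2


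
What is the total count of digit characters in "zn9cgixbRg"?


Input string: 'zn9cgixbRg'
Operation: count digit characters (0-9)
Scan: 'z', 'n', '9'(digit), 'c', 'g', 'i', 'x', 'b', 'R', 'g'
Digits found: 1
Result: 1


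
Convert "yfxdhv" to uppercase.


Input string: 'yfxdhv'
Operation: convert each letter to uppercase
Mapping: 'y'->'Y', 'f'->'F', 'x'->'X', 'd'->'D', 'h'->'H', 'v'->'V'
Result: YFXDHV


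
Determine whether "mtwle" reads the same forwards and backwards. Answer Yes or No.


Input string: 'mtwle'
Reversed: 'elwtm'
Compare pairs: s[0]='m' vs s[4]='e' (mismatch), s[1]='t' vs s[3]='l' (mismatch)
Palindrome: No


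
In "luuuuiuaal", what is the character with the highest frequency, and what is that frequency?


Input: 'luuuuiuaal'
Operation: tally each character
Counts: 'a':2, 'i':1, 'l':2, 'u':5
Maximum: 'u' appears 5 times


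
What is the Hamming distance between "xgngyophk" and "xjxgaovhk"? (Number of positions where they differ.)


String 1: 'xgngyophk'
String 2: 'xjxgaovhk'
Compare each position: pos 0: 'x'=='x', pos 1: 'g'!='j', pos 2: 'n'!='x', pos 3: 'g'=='g', pos 4: 'y'!='a', pos 5: 'o'=='o', pos 6: 'p'!='v', pos 7: 'h'=='h', pos 8: 'k'=='k'
Differing positions: 4
Hamming distance: 4


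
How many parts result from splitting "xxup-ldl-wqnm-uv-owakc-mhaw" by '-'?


Input string: 'xxup-ldl-wqnm-uv-owakc-mhaw'
Delimiter: '-'
Split result: 'xxup', 'ldl', 'wqnm', 'uv', 'owakc', 'mhaw'
Number of parts: 6


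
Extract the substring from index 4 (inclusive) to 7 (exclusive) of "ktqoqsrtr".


Input string: 'ktqoqsrtr'
Operation: slice [4:7]
Extract characters: s[4]='q', s[5]='s', s[6]='r'
Result: qsr


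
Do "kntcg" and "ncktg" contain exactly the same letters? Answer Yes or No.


String 1: 'kntcg' -> sorted: 'cgknt'
String 2: 'ncktg' -> sorted: 'cgknt'
Compare sorted forms: 'cgknt' == 'cgknt'
Anagram: Yes


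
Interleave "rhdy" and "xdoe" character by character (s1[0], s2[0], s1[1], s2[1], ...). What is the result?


String 1: 'rhdy'
String 2: 'xdoe'
Operation: alternate characters
Pairs: 'r'+'x', 'h'+'d', 'd'+'o', 'y'+'e'
Result: rxhddoye


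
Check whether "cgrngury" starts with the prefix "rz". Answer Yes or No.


Input string: 'cgrngury'
Prefix to check: 'rz'
First 2 characters of input: 'cg'
Match: False
Result: No


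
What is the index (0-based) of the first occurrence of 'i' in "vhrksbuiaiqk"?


Input string: 'vhrksbuiaiqk'
Target: 'i'
Scanning left to right: s[0]='v', s[1]='h', s[2]='r', s[3]='k', s[4]='s', s[5]='b', s[6]='u', s[7]='i'
First match at index: 7


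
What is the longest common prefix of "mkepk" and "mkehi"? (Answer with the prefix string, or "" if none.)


String 1: 'mkepk'
String 2: 'mkehi'
Compare position by position:
pos 0: 'm' vs 'm' match
pos 1: 'k' vs 'k' match
pos 2: 'e' vs 'e' match
pos 3: 'p' vs 'h' differ -> stop
Longest common prefix: "mke" (length 3)


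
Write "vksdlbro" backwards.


Input string: 'vksdlbro'
Operation: reverse character order
Original order: 'v' -> 'k' -> 's' -> 'd' -> 'l' -> 'b' -> 'r' -> 'o'
Reversed order: 'o' -> 'r' -> 'b' -> 'l' -> 'd' -> 's' -> 'k' -> 'v'
Result: orbldskv


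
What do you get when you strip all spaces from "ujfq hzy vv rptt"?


Input string: 'ujfq hzy vv rptt'
Operation: remove all spaces
Words: 'ujfq', 'hzy', 'vv', 'rptt'
Join without spaces: ujfqhzyvvrptt


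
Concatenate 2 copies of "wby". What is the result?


Input string: 'wby'
Operation: repeat 2 times
Concatenation: 'wby' + 'wby'
Result: wbywby


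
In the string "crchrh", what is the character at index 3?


Input string: 'crchrh'
Operation: get character at index 3
Index mapping: s[0]='c', s[1]='r', s[2]='c', s[3]='h'
Result: 'h'


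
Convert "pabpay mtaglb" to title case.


Input string: 'pabpay mtaglb'
Operation: capitalize first letter of each word
Word transformations: 'pabpay'->'Pabpay', 'mtaglb'->'Mtaglb'
Result: Pabpay Mtaglb


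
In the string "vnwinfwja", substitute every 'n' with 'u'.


Input string: 'vnwinfwja'
Operation: replace 'n' with 'u'
Positions of 'n': 1, 4
After replacement: vuwiufwja


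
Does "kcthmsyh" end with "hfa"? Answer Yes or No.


Input string: 'kcthmsyh'
Suffix to check: 'hfa'
Last 3 characters of input: 'syh'
Match: False
Result: No


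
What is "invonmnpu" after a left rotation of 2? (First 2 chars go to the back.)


Input: 'invonmnpu', shift = 2
Operation: split at index 2 and swap parts
Front part s[0:2] = 'in'
Back part s[2:] = 'vonmnpu'
Rotated = back + front = 'vonmnpu' + 'in'
Result: vonmnpuin


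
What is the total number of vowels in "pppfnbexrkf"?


Input string: 'pppfnbexrkf'
Operation: count vowels (a, e, i, o, u)
Scan: s[0]='p', s[1]='p', s[2]='p', s[3]='f', s[4]='n', s[5]='b', s[6]='e' (vowel), s[7]='x', s[8]='r', s[9]='k', s[10]='f'
Vowels found: 1
Result: 1


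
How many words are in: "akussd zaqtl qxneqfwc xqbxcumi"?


Input string: 'akussd zaqtl qxneqfwc xqbxcumi'
Operation: split by spaces
Words found: 'akussd', 'zaqtl', 'qxneqfwc', 'xqbxcumi'
Word count: 4


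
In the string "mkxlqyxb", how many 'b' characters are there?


Input string: 'mkxlqyxb'
Target character: 'b'
Scan each position: s[7]='b'
Matches found at indices: 7
Total: 1


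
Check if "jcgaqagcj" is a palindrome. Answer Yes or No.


Input string: 'jcgaqagcj'
Reversed: 'jcgaqagcj'
Compare pairs: s[0]='j' vs s[8]='j' (match), s[1]='c' vs s[7]='c' (match), s[2]='g' vs s[6]='g' (match), s[3]='a' vs s[5]='a' (match)
Palindrome: Yes


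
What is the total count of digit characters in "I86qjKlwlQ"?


Input string: 'I86qjKlwlQ'
Operation: count digit characters (0-9)
Scan: 'I', '8'(digit), '6'(digit), 'q', 'j', 'K', 'l', 'w', 'l', 'Q'
Digits found: 2
Result: 2


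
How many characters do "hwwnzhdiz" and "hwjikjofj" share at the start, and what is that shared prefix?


String 1: 'hwwnzhdiz'
String 2: 'hwjikjofj'
Compare position by position:
pos 0: 'h' vs 'h' match
pos 1: 'w' vs 'w' match
pos 2: 'w' vs 'j' differ -> stop
Longest common prefix: "hw" (length 2)


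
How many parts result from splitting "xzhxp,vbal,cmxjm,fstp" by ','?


Input string: 'xzhxp,vbal,cmxjm,fstp'
Delimiter: ','
Split result: 'xzhxp', 'vbal', 'cmxjm', 'fstp'
Number of parts: 4


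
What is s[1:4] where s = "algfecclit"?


Input string: 'algfecclit'
Operation: slice [1:4]
Extract characters: s[1]='l', s[2]='g', s[3]='f'
Result: lgf


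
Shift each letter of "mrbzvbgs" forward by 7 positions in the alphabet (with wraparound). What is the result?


Input: 'mrbzvbgs', shift = 7
Operation: for each letter, (position + 7) mod 26
Mapping: 'm'(12+7=19)->'t', 'r'(17+7=24)->'y', 'b'(1+7=8)->'i', 'z'(25+7=32, 32 mod 26=6)->'g', 'v'(21+7=28, 28 mod 26=2)->'c', 'b'(1+7=8)->'i', 'g'(6+7=13)->'n', 's'(18+7=25)->'z'
Result: tyigcinz


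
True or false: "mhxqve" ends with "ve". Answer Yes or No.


Input string: 'mhxqve'
Suffix to check: 've'
Last 2 characters of input: 've'
Match: True
Result: Yes


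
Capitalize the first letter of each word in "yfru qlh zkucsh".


Input string: 'yfru qlh zkucsh'
Operation: capitalize first letter of each word
Word transformations: 'yfru'->'Yfru', 'qlh'->'Qlh', 'zkucsh'->'Zkucsh'
Result: Yfru Qlh Zkucsh


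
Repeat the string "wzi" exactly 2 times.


Input string: 'wzi'
Operation: repeat 2 times
Concatenation: 'wzi' + 'wzi'
Result: wziwzi


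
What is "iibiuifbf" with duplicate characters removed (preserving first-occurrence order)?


Input: 'iibiuifbf'
Operation: keep first occurrence of each character
Scan: s[0]='i' new -> keep; s[1]='i' seen -> skip; s[2]='b' new -> keep; s[3]='i' seen -> skip; s[4]='u' new -> keep; s[5]='i' seen -> skip; s[6]='f' new -> keep; s[7]='b' seen -> skip; s[8]='f' seen -> skip
Result: ibuf


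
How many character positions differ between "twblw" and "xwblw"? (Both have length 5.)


String 1: 'twblw'
String 2: 'xwblw'
Compare each position: pos 0: 't'!='x', pos 1: 'w'=='w', pos 2: 'b'=='b', pos 3: 'l'=='l', pos 4: 'w'=='w'
Differing positions: 1
Hamming distance: 1


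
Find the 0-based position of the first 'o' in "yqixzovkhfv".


Input string: 'yqixzovkhfv'
Target: 'o'
Scanning left to right: s[0]='y', s[1]='q', s[2]='i', s[3]='x', s[4]='z', s[5]='o'
First match at index: 5


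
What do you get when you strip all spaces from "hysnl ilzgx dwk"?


Input string: 'hysnl ilzgx dwk'
Operation: remove all spaces
Words: 'hysnl', 'ilzgx', 'dwk'
Join without spaces: hysnlilzgxdwk


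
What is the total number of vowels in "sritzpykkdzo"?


Input string: 'sritzpykkdzo'
Operation: count vowels (a, e, i, o, u)
Scan: s[0]='s', s[1]='r', s[2]='i' (vowel), s[3]='t', s[4]='z', s[5]='p', s[6]='y', s[7]='k', s[8]='k', s[9]='d', s[10]='z', s[11]='o' (vowel)
Vowels found: 2
Result: 2


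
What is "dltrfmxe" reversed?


Input string: 'dltrfmxe'
Operation: reverse character order
Original order: 'd' -> 'l' -> 't' -> 'r' -> 'f' -> 'm' -> 'x' -> 'e'
Reversed order: 'e' -> 'x' -> 'm' -> 'f' -> 'r' -> 't' -> 'l' -> 'd'
Result: exmfrtld


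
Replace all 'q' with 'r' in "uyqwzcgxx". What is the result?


Input string: 'uyqwzcgxx'
Operation: replace 'q' with 'r'
Positions of 'q': 2
After replacement: uyrwzcgxx


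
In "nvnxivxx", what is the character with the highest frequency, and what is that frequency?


Input: 'nvnxivxx'
Operation: tally each character
Counts: 'i':1, 'n':2, 'v':2, 'x':3
Maximum: 'x' appears 3 times


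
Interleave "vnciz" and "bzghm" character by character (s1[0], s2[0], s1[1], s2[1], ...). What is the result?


String 1: 'vnciz'
String 2: 'bzghm'
Operation: alternate characters
Pairs: 'v'+'b', 'n'+'z', 'c'+'g', 'i'+'h', 'z'+'m'
Result: vbnzcgihzm


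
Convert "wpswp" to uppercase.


Input string: 'wpswp'
Operation: convert each letter to uppercase
Mapping: 'w'->'W', 'p'->'P', 's'->'S', 'w'->'W', 'p'->'P'
Result: WPSWP


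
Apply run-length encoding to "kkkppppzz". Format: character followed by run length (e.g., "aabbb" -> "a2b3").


Input: 'kkkppppzz'
Operation: identify consecutive runs
Runs: 'kkk' -> k3, 'pppp' -> p4, 'zz' -> z2
Encoded: k3p4z2


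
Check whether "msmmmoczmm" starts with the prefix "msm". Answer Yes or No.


Input string: 'msmmmoczmm'
Prefix to check: 'msm'
First 3 characters of input: 'msm'
Match: True
Result: Yes


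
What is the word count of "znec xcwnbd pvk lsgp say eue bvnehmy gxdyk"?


Input string: 'znec xcwnbd pvk lsgp say eue bvnehmy gxdyk'
Operation: split by spaces
Words found: 'znec', 'xcwnbd', 'pvk', 'lsgp', 'say', 'eue', 'bvnehmy', 'gxdyk'
Word count: 8


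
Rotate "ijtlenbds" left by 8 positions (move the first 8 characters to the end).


Input: 'ijtlenbds', shift = 8
Operation: split at index 8 and swap parts
Front part s[0:8] = 'ijtlenbd'
Back part s[8:] = 's'
Rotated = back + front = 's' + 'ijtlenbd'
Result: sijtlenbd


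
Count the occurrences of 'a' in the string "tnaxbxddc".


Input string: 'tnaxbxddc'
Target character: 'a'
Scan each position: s[2]='a'
Matches found at indices: 2
Total: 1


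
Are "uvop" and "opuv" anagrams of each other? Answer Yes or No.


String 1: 'uvop' -> sorted: 'opuv'
String 2: 'opuv' -> sorted: 'opuv'
Compare sorted forms: 'opuv' == 'opuv'
Anagram: Yes


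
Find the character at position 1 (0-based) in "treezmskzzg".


Input string: 'treezmskzzg'
Operation: get character at index 1
Index mapping: s[0]='t', s[1]='r'
Result: 'r'


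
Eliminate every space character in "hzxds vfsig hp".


Input string: 'hzxds vfsig hp'
Operation: remove all spaces
Words: 'hzxds', 'vfsig', 'hp'
Join without spaces: hzxdsvfsighp


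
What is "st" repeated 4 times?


Input string: 'st'
Operation: repeat 4 times
Concatenation: 'st' + 'st' + 'st' + 'st'
Result: stststst


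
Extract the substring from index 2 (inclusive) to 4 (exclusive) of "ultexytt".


Input string: 'ultexytt'
Operation: slice [2:4]
Extract characters: s[2]='t', s[3]='e'
Result: te


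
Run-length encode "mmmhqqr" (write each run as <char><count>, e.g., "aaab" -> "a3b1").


Input: 'mmmhqqr'
Operation: identify consecutive runs
Runs: 'mmm' -> m3, 'h' -> h1, 'qq' -> q2, 'r' -> r1
Encoded: m3h1q2r1


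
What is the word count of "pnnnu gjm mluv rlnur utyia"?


Input string: 'pnnnu gjm mluv rlnur utyia'
Operation: split by spaces
Words found: 'pnnnu', 'gjm', 'mluv', 'rlnur', 'utyia'
Word count: 5


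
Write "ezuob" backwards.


Input string: 'ezuob'
Operation: reverse character order
Original order: 'e' -> 'z' -> 'u' -> 'o' -> 'b'
Reversed order: 'b' -> 'o' -> 'u' -> 'z' -> 'e'
Result: bouze


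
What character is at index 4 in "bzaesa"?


Input string: 'bzaesa'
Operation: get character at index 4
Index mapping: s[0]='b', s[1]='z', s[2]='a', s[3]='e', s[4]='s'
Result: 's'


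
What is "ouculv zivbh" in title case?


Input string: 'ouculv zivbh'
Operation: capitalize first letter of each word
Word transformations: 'ouculv'->'Ouculv', 'zivbh'->'Zivbh'
Result: Ouculv Zivbh


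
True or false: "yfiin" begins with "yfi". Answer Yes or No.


Input string: 'yfiin'
Prefix to check: 'yfi'
First 3 characters of input: 'yfi'
Match: True
Result: Yes


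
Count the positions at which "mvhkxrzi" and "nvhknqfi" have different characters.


String 1: 'mvhkxrzi'
String 2: 'nvhknqfi'
Compare each position: pos 0: 'm'!='n', pos 1: 'v'=='v', pos 2: 'h'=='h', pos 3: 'k'=='k', pos 4: 'x'!='n', pos 5: 'r'!='q', pos 6: 'z'!='f', pos 7: 'i'=='i'
Differing positions: 4
Hamming distance: 4


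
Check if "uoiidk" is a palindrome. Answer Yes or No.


Input string: 'uoiidk'
Reversed: 'kdiiou'
Compare pairs: s[0]='u' vs s[5]='k' (mismatch), s[1]='o' vs s[4]='d' (mismatch), s[2]='i' vs s[3]='i' (match)
Palindrome: No


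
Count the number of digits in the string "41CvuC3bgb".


Input string: '41CvuC3bgb'
Operation: count digit characters (0-9)
Scan: '4'(digit), '1'(digit), 'C', 'v', 'u', 'C', '3'(digit), 'b', 'g', 'b'
Digits found: 3
Result: 3


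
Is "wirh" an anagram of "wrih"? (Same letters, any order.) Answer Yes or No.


String 1: 'wrih' -> sorted: 'hirw'
String 2: 'wirh' -> sorted: 'hirw'
Compare sorted forms: 'hirw' == 'hirw'
Anagram: Yes


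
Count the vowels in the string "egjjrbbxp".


Input string: 'egjjrbbxp'
Operation: count vowels (a, e, i, o, u)
Scan: s[0]='e' (vowel), s[1]='g', s[2]='j', s[3]='j', s[4]='r', s[5]='b', s[6]='b', s[7]='x', s[8]='p'
Vowels found: 1
Result: 1


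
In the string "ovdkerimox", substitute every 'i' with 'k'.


Input string: 'ovdkerimox'
Operation: replace 'i' with 'k'
Positions of 'i': 6
After replacement: ovdkerkmox


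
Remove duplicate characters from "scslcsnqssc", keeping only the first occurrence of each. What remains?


Input: 'scslcsnqssc'
Operation: keep first occurrence of each character
Scan: s[0]='s' new -> keep; s[1]='c' new -> keep; s[2]='s' seen -> skip; s[3]='l' new -> keep; s[4]='c' seen -> skip; s[5]='s' seen -> skip; s[6]='n' new -> keep; s[7]='q' new -> keep; s[8]='s' seen -> skip; s[9]='s' seen -> skip; s[10]='c' seen -> skip
Result: sclnq


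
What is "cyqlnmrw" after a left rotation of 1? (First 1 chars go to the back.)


Input: 'cyqlnmrw', shift = 1
Operation: split at index 1 and swap parts
Front part s[0:1] = 'c'
Back part s[1:] = 'yqlnmrw'
Rotated = back + front = 'yqlnmrw' + 'c'
Result: yqlnmrwc
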